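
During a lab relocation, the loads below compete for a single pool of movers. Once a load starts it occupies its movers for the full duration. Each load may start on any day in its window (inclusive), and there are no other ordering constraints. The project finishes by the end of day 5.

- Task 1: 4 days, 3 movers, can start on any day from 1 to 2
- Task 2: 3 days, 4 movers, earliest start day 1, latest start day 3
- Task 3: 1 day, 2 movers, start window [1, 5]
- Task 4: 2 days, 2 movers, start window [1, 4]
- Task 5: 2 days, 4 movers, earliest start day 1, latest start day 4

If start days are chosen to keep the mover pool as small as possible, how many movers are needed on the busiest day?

9

Early-start (Task 1@1, Task 2@1, Task 3@1, Task 4@1, Task 5@1) gives peak 15: d1:15  d2:13  d3:7  d4:3  d5:0.
Shift Task 4→2, Task 5→4.
Schedule Task 1@1, Task 2@1, Task 3@1, Task 4@2, Task 5@4: d1:9  d2:9  d3:9  d4:7  d5:4 — peak 9.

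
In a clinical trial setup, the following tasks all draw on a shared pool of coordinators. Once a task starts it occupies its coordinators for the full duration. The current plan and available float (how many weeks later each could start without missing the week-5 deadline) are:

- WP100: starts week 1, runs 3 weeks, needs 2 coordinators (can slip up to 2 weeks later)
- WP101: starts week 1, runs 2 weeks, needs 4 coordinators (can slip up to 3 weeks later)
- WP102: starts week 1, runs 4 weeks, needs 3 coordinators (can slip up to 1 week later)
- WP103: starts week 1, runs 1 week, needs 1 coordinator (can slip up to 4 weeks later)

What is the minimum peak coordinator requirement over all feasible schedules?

Early-start (WP100@1, WP101@1, WP102@1, WP103@1) gives peak 10: w1:10  w2:9  w3:5  w4:3  w5:0.
Shift WP101→4.
Schedule WP100@1, WP101@4, WP102@1, WP103@1: w1:6  w2:5  w3:5  w4:7  w5:4 — peak 7.

7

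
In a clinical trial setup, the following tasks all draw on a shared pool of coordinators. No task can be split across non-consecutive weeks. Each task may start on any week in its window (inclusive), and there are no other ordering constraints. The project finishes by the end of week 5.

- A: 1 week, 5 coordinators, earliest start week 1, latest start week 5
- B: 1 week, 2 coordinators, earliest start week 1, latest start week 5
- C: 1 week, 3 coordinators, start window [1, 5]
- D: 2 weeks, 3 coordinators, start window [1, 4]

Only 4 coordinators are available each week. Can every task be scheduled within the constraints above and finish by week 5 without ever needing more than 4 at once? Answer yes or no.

no

The minimum achievable peak is 5; 4 < 5, so no feasible schedule stays within the cap.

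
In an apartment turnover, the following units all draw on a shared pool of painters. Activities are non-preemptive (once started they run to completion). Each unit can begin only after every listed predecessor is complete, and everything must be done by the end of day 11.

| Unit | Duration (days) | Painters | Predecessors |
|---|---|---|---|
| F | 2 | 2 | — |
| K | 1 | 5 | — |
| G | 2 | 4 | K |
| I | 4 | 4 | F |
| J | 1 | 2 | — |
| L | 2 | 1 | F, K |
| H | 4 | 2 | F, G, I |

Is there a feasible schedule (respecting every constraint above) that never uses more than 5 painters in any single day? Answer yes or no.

no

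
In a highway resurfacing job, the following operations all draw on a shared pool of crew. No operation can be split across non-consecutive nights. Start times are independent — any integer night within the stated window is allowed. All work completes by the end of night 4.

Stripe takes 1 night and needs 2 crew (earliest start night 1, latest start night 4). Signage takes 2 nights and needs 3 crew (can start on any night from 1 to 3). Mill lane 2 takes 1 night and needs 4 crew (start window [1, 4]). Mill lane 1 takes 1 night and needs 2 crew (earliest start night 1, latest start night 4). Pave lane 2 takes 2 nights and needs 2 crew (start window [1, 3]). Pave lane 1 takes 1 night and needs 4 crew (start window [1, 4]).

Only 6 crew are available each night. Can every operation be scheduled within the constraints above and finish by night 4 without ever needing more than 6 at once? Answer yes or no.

Schedule Stripe@1, Signage@1, Mill lane 2@3, Mill lane 1@2, Pave lane 2@3, Pave lane 1@4: n1:5  n2:5  n3:6  n4:6 — peak 6 ≤ 6.

yes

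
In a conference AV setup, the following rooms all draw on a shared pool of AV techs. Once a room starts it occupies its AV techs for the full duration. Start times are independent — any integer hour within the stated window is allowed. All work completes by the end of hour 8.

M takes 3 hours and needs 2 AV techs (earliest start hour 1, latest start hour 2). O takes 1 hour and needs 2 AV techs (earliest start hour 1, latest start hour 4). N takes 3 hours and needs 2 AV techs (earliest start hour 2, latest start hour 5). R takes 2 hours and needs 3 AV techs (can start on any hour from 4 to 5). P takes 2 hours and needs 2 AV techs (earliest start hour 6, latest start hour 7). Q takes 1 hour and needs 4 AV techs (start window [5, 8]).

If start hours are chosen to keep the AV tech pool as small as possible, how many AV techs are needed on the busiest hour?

Early-start (M@1, O@1, N@2, R@4, P@6, Q@5) gives peak 7: h1:4  h2:4  h3:4  h4:5  h5:7  h6:2  h7:2  h8:0.
Shift Q→8.
Schedule M@1, O@1, N@2, R@4, P@6, Q@8: h1:4  h2:4  h3:4  h4:5  h5:3  h6:2  h7:2  h8:4 — peak 5.

5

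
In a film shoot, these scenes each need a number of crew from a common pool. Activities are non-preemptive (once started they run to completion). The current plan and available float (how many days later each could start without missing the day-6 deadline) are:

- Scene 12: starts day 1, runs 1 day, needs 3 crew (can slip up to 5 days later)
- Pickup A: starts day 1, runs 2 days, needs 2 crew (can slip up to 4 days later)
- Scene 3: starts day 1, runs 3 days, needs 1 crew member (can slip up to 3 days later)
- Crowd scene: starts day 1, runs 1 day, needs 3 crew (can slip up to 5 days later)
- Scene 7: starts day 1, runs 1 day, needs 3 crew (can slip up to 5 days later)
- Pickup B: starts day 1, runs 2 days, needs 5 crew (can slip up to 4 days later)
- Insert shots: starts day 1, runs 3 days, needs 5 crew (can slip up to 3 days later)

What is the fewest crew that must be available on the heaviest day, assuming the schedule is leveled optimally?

Early-start (Scene 12@1, Pickup A@1, Scene 3@1, Crowd scene@1, Scene 7@1, Pickup B@1, Insert shots@1) gives peak 22: d1:22  d2:13  d3:6  d4:0  d5:0  d6:0.
Shift Crowd scene→4, Scene 7→5, Pickup B→2, Insert shots→4.
Schedule Scene 12@1, Pickup A@1, Scene 3@1, Crowd scene@4, Scene 7@5, Pickup B@2, Insert shots@4: d1:6  d2:8  d3:6  d4:8  d5:8  d6:5 — peak 8.

8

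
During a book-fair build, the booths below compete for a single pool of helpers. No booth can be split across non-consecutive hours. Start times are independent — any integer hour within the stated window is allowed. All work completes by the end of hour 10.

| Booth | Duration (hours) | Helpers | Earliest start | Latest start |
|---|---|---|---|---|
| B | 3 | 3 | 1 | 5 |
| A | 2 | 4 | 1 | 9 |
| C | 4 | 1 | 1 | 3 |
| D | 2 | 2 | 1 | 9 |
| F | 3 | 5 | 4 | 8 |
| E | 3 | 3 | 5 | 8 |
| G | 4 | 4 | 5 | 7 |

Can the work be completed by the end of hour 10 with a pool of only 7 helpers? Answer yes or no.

no

The minimum achievable peak is 8; 7 < 8, so no feasible schedule stays within the cap.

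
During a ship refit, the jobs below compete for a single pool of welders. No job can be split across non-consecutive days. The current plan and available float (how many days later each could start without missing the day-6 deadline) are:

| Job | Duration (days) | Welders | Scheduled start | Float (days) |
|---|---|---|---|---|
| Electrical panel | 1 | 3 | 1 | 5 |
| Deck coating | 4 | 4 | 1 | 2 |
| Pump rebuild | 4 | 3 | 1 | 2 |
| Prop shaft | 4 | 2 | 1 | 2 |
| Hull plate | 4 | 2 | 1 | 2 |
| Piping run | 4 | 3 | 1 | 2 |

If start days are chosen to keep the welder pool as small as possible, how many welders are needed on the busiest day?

14

Early-start (Electrical panel@1, Deck coating@1, Pump rebuild@1, Prop shaft@1, Hull plate@1, Piping run@1) gives peak 17: d1:17  d2:14  d3:14  d4:14  d5:0  d6:0.
Shift Piping run→2.
Schedule Electrical panel@1, Deck coating@1, Pump rebuild@1, Prop shaft@1, Hull plate@1, Piping run@2: d1:14  d2:14  d3:14  d4:14  d5:3  d6:0 — peak 14.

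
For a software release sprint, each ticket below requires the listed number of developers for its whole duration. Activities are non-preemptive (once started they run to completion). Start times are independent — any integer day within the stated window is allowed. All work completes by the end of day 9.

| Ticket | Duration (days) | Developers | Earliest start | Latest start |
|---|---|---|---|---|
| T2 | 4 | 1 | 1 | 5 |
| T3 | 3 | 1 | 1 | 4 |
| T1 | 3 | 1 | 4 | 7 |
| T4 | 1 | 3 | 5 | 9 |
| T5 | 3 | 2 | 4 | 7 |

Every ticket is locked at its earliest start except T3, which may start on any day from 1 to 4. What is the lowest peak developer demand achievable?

6

T3@1: d1:2  d2:2  d3:2  d4:4  d5:6  d6:3  d7:0  d8:0  d9:0 → peak 6
T3@2: d1:1  d2:2  d3:2  d4:5  d5:6  d6:3  d7:0  d8:0  d9:0 → peak 6
T3@3: d1:1  d2:1  d3:2  d4:5  d5:7  d6:3  d7:0  d8:0  d9:0 → peak 7
T3@4: d1:1  d2:1  d3:1  d4:5  d5:7  d6:4  d7:0  d8:0  d9:0 → peak 7
Best is T3@1, peak 6.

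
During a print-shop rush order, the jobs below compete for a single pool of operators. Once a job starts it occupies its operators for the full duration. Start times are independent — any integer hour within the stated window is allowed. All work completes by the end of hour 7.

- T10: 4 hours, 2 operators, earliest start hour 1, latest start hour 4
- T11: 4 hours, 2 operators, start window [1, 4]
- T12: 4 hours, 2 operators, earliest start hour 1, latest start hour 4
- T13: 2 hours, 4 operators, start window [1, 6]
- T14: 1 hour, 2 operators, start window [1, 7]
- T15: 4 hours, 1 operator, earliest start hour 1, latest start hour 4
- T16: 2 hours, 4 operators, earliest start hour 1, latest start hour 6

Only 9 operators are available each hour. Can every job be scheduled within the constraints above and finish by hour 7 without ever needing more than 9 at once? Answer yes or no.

yes

Schedule T10@1, T11@1, T12@1, T13@5, T14@1, T15@2, T16@6: h1:8  h2:7  h3:7  h4:7  h5:5  h6:8  h7:4 — peak 8 ≤ 9.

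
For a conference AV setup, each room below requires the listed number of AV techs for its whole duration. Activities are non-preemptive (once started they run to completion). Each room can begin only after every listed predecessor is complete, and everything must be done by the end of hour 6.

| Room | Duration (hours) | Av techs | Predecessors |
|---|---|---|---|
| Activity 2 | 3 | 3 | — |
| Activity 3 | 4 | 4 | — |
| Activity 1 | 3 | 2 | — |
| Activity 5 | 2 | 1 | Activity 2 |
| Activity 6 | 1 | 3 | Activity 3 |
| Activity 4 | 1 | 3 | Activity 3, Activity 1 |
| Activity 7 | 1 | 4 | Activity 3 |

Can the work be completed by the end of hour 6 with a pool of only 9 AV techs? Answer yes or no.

Schedule Activity 2@1, Activity 3@1, Activity 1@1, Activity 5@4, Activity 6@5, Activity 4@5, Activity 7@6: h1:9  h2:9  h3:9  h4:5  h5:7  h6:4 — peak 9 ≤ 9.

yes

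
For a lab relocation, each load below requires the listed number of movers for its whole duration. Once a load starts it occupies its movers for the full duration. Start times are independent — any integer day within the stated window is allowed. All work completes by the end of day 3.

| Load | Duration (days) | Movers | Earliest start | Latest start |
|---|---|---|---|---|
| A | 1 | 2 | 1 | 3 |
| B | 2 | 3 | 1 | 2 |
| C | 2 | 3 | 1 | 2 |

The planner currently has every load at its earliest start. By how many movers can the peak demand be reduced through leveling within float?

Early-start peak: d1:8  d2:6  d3:0 ⇒ 8.
Leveled (A@1, B@1, C@2): d1:5  d2:6  d3:3 ⇒ 6.
Reduction 8 − 6 = 2.

2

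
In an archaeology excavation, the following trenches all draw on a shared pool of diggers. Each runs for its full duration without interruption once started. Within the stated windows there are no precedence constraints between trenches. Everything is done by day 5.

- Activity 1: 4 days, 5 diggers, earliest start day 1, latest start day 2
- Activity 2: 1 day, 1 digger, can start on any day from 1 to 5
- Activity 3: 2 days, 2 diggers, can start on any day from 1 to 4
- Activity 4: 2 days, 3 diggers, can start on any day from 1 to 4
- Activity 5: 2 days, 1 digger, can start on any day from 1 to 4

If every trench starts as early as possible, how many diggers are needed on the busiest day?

Early-start schedule: Activity 1@1, Activity 2@1, Activity 3@1, Activity 4@1, Activity 5@1.
Load per day: day 1: 12, day 2: 11, day 3: 5, day 4: 5, day 5: 0.
Peak is 12.

12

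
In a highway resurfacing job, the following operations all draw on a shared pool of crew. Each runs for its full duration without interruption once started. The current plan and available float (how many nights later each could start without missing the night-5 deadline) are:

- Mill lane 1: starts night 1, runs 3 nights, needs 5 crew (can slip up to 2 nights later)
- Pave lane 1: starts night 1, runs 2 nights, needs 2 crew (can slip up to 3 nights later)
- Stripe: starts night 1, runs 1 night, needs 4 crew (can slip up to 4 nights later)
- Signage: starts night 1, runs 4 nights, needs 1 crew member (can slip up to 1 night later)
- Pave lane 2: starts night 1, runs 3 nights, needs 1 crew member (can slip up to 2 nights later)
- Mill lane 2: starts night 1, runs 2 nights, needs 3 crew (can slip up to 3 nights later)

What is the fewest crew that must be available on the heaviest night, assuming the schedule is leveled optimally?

8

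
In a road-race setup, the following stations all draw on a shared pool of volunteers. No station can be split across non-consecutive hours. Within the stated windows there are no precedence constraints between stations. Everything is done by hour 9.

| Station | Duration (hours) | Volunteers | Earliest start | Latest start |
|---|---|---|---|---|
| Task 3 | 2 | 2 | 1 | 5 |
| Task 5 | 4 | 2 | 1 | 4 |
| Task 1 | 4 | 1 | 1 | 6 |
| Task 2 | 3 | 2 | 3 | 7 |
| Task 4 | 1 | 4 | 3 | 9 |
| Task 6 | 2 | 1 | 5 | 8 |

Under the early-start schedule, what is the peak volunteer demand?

9

Early-start schedule: Task 3@1, Task 5@1, Task 1@1, Task 2@3, Task 4@3, Task 6@5.
Load per hour: hour 1: 5, hour 2: 5, hour 3: 9, hour 4: 5, hour 5: 3, hour 6: 1, hour 7: 0, hour 8: 0, hour 9: 0.
Peak is 9.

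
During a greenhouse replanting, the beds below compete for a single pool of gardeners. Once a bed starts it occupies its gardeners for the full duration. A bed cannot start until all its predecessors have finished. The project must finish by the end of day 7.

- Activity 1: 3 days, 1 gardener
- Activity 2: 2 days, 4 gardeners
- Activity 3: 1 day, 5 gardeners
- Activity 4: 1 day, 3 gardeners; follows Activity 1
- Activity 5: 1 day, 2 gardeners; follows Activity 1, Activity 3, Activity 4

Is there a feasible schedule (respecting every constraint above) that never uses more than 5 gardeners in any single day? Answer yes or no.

yes

Schedule Activity 1@1, Activity 2@1, Activity 3@4, Activity 4@5, Activity 5@6: d1:5  d2:5  d3:1  d4:5  d5:3  d6:2  d7:0 — peak 5 ≤ 5.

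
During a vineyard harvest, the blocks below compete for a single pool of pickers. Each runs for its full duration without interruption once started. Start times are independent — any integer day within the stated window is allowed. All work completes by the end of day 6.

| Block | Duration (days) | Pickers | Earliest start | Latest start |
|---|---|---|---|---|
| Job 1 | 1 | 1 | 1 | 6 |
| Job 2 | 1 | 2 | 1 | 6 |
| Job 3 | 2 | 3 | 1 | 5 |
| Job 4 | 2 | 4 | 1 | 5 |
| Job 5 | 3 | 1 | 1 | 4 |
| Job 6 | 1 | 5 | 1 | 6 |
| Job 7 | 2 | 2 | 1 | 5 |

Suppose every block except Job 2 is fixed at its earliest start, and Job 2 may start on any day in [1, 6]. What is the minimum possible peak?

16

Job 2@1: d1:18  d2:10  d3:1  d4:0  d5:0  d6:0 → peak 18
Job 2@2: d1:16  d2:12  d3:1  d4:0  d5:0  d6:0 → peak 16
Job 2@3: d1:16  d2:10  d3:3  d4:0  d5:0  d6:0 → peak 16
Job 2@4: d1:16  d2:10  d3:1  d4:2  d5:0  d6:0 → peak 16
Job 2@5: d1:16  d2:10  d3:1  d4:0  d5:2  d6:0 → peak 16
Job 2@6: d1:16  d2:10  d3:1  d4:0  d5:0  d6:2 → peak 16
Best is Job 2@2, peak 16.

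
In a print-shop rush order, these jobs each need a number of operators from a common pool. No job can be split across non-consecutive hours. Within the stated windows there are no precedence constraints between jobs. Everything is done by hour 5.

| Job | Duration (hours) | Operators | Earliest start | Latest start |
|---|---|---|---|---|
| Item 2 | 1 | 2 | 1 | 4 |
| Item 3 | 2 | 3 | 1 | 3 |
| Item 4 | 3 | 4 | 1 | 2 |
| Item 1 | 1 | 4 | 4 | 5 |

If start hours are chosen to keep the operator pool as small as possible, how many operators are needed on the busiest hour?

7

Early-start (Item 2@1, Item 3@1, Item 4@1, Item 1@4) gives peak 9: h1:9  h2:7  h3:4  h4:4  h5:0.
Shift Item 4→2, Item 1→5.
Schedule Item 2@1, Item 3@1, Item 4@2, Item 1@5: h1:5  h2:7  h3:4  h4:4  h5:4 — peak 7.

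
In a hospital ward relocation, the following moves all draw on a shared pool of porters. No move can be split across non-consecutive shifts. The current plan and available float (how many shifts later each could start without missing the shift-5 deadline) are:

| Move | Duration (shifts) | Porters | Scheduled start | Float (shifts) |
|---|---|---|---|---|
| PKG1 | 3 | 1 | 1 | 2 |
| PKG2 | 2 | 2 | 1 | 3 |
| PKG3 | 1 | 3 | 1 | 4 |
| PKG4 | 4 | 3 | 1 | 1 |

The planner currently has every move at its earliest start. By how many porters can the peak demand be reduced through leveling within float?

4

Early-start peak: s1:9  s2:6  s3:4  s4:3  s5:0 ⇒ 9.
Leveled (PKG1@1, PKG2@4, PKG3@1, PKG4@2): s1:4  s2:4  s3:4  s4:5  s5:5 ⇒ 5.
Reduction 9 − 5 = 4.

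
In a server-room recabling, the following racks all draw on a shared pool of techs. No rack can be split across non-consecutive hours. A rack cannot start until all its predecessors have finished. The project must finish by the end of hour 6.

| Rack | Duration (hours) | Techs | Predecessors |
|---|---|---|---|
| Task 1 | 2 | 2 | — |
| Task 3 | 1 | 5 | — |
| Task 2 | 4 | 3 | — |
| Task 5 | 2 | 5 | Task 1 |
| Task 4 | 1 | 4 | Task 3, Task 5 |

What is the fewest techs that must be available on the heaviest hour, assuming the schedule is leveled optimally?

8

Early-start (Task 1@1, Task 3@1, Task 2@1, Task 5@3, Task 4@5) gives peak 10: h1:10  h2:5  h3:8  h4:8  h5:4  h6:0.
Shift Task 2→2.
Schedule Task 1@1, Task 3@1, Task 2@2, Task 5@3, Task 4@5: h1:7  h2:5  h3:8  h4:8  h5:7  h6:0 — peak 8.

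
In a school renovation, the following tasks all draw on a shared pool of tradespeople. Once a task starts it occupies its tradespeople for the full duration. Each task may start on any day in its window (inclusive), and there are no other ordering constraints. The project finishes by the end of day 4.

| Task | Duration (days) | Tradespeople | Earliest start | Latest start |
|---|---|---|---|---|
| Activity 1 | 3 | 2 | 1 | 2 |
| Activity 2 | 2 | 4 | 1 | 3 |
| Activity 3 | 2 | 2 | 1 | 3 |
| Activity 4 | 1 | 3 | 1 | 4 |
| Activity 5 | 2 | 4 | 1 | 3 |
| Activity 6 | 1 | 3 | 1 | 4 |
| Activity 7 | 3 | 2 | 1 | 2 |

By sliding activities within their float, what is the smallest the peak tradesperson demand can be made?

10

Early-start (Activity 1@1, Activity 2@1, Activity 3@1, Activity 4@1, Activity 5@1, Activity 6@1, Activity 7@1) gives peak 20: d1:20  d2:14  d3:4  d4:0.
Shift Activity 4→4, Activity 5→3, Activity 6→4.
Schedule Activity 1@1, Activity 2@1, Activity 3@1, Activity 4@4, Activity 5@3, Activity 6@4, Activity 7@1: d1:10  d2:10  d3:8  d4:10 — peak 10.
Total tradesperson-days = 38 over 4 days ⇒ peak ≥ ⌈38/4⌉ = 10, so 10 is optimal.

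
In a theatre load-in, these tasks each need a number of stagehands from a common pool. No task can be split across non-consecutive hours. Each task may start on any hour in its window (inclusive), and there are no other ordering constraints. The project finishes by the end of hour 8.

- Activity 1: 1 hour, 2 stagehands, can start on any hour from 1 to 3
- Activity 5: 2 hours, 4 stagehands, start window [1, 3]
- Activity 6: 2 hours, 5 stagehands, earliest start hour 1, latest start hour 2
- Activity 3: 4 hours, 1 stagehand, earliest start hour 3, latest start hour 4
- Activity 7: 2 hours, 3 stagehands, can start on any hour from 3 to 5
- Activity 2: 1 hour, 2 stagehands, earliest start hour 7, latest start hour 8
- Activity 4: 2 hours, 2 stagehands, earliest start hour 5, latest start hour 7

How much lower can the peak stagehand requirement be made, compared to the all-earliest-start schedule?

5

Early-start peak: h1:11  h2:9  h3:4  h4:4  h5:3  h6:3  h7:2  h8:0 ⇒ 11.
Leveled (Activity 1@3, Activity 5@3, Activity 6@1, Activity 3@4, Activity 7@5, Activity 2@7, Activity 4@5): h1:5  h2:5  h3:6  h4:5  h5:6  h6:6  h7:3  h8:0 ⇒ 6.
Reduction 11 − 6 = 5.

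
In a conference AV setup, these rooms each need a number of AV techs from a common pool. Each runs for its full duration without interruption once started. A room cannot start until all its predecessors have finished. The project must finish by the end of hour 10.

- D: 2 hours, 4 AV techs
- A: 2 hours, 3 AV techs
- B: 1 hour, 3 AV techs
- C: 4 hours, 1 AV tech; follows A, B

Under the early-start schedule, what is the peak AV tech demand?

10

Early-start schedule: D@1, A@1, B@1, C@3.
Load per hour: hour 1: 10, hour 2: 7, hour 3: 1, hour 4: 1, hour 5: 1, hour 6: 1, hour 7: 0, hour 8: 0, hour 9: 0, hour 10: 0.
Peak is 10.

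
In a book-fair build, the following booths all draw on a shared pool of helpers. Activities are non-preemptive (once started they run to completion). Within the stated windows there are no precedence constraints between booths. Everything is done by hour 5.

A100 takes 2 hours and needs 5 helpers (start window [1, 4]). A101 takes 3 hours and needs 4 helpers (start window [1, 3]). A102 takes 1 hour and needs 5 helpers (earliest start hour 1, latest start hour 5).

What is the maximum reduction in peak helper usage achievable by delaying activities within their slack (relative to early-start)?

Early-start peak: h1:14  h2:9  h3:4  h4:0  h5:0 ⇒ 14.
Leveled (A100@1, A101@1, A102@3): h1:9  h2:9  h3:9  h4:0  h5:0 ⇒ 9.
Reduction 14 − 9 = 5.

5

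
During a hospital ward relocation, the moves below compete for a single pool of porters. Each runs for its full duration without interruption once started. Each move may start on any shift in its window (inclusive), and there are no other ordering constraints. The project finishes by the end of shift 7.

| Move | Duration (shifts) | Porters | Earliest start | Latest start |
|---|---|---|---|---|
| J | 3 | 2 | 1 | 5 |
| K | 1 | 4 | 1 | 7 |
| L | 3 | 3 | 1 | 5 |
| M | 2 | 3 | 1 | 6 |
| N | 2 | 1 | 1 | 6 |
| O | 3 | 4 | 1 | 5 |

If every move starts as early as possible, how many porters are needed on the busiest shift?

Early-start schedule: J@1, K@1, L@1, M@1, N@1, O@1.
Load per shift: shift 1: 17, shift 2: 13, shift 3: 9, shift 4: 0, shift 5: 0, shift 6: 0, shift 7: 0.
Peak is 17.

17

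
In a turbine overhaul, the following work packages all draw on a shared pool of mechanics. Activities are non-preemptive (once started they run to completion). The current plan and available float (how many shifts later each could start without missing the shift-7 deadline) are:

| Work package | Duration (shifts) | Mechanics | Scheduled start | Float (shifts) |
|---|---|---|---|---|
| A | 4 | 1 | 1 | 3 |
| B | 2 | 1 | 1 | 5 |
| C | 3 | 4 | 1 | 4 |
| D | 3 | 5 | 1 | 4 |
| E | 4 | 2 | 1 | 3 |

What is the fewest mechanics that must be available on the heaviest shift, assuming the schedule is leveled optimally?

7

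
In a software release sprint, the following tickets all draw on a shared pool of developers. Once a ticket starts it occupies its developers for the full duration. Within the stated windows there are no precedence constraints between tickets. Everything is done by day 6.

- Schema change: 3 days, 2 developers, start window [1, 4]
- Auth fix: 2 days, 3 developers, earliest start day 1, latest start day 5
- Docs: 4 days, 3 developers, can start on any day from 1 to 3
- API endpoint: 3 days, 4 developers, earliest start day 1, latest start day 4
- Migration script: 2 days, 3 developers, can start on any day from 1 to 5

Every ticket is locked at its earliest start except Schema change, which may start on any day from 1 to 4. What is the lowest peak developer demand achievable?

Schema change@1: d1:15  d2:15  d3:9  d4:3  d5:0  d6:0 → peak 15
Schema change@2: d1:13  d2:15  d3:9  d4:5  d5:0  d6:0 → peak 15
Schema change@3: d1:13  d2:13  d3:9  d4:5  d5:2  d6:0 → peak 13
Schema change@4: d1:13  d2:13  d3:7  d4:5  d5:2  d6:2 → peak 13
Best is Schema change@3, peak 13.

13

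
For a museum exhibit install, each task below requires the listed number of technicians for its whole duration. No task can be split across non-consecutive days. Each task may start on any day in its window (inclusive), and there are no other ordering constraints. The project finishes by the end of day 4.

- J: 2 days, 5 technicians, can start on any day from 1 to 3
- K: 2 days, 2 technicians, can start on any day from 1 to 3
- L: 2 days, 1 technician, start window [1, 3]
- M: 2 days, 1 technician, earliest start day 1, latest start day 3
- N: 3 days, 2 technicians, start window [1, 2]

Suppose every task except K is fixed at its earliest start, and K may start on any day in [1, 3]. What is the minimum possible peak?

9

K@1: d1:11  d2:11  d3:2  d4:0 → peak 11
K@2: d1:9  d2:11  d3:4  d4:0 → peak 11
K@3: d1:9  d2:9  d3:4  d4:2 → peak 9
Best is K@3, peak 9.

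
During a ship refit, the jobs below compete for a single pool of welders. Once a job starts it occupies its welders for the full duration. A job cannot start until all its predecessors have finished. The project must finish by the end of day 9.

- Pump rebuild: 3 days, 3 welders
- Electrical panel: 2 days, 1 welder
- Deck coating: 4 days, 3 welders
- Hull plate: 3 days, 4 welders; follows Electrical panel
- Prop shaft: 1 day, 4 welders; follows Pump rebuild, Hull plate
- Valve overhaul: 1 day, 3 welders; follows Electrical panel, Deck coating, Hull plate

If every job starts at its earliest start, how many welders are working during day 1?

At early start, day 1 has: Pump rebuild, Electrical panel, Deck coating.
Demand: 3 + 1 + 3 = 7.

7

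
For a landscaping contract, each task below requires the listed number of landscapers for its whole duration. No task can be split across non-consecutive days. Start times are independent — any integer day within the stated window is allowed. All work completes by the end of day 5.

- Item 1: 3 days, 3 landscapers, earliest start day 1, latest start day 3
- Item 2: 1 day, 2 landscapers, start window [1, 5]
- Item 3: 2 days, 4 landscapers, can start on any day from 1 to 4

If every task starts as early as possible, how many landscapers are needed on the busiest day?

Early-start schedule: Item 1@1, Item 2@1, Item 3@1.
Load per day: day 1: 9, day 2: 7, day 3: 3, day 4: 0, day 5: 0.
Peak is 9.

9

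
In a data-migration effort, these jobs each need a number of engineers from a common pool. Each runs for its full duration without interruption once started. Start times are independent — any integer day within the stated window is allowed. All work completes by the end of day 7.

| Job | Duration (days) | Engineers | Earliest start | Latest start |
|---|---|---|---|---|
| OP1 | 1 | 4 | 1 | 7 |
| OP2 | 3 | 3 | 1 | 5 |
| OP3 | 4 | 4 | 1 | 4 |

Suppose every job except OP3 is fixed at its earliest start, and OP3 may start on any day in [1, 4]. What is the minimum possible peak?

OP3@1: d1:11  d2:7  d3:7  d4:4  d5:0  d6:0  d7:0 → peak 11
OP3@2: d1:7  d2:7  d3:7  d4:4  d5:4  d6:0  d7:0 → peak 7
OP3@3: d1:7  d2:3  d3:7  d4:4  d5:4  d6:4  d7:0 → peak 7
OP3@4: d1:7  d2:3  d3:3  d4:4  d5:4  d6:4  d7:4 → peak 7
Best is OP3@2, peak 7.

7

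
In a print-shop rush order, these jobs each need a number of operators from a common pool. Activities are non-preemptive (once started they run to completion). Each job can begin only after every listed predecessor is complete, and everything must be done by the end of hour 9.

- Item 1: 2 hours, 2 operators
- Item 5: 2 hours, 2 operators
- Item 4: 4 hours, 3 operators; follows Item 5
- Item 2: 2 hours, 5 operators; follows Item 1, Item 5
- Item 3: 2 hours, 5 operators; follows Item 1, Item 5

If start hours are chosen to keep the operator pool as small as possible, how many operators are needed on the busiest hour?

8

Early-start (Item 1@1, Item 5@1, Item 4@3, Item 2@3, Item 3@3) gives peak 13: h1:4  h2:4  h3:13  h4:13  h5:3  h6:3  h7:0  h8:0  h9:0.
Shift Item 3→5.
Schedule Item 1@1, Item 5@1, Item 4@3, Item 2@3, Item 3@5: h1:4  h2:4  h3:8  h4:8  h5:8  h6:8  h7:0  h8:0  h9:0 — peak 8.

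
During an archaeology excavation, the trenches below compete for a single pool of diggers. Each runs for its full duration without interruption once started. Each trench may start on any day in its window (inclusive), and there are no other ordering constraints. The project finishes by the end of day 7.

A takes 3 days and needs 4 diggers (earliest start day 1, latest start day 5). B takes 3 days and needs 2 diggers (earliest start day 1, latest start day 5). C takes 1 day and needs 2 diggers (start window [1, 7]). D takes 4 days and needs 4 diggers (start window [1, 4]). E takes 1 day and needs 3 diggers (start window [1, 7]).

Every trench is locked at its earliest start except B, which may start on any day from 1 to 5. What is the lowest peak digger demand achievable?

13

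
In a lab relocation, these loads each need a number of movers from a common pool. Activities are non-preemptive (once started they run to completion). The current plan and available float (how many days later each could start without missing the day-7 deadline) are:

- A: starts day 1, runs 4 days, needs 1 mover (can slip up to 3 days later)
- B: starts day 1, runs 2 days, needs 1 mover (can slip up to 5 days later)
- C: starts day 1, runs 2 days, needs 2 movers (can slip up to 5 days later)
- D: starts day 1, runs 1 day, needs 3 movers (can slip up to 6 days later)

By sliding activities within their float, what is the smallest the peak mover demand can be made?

Early-start (A@1, B@1, C@1, D@1) gives peak 7: d1:7  d2:4  d3:1  d4:1  d5:0  d6:0  d7:0.
Shift C→3, D→5.
Schedule A@1, B@1, C@3, D@5: d1:2  d2:2  d3:3  d4:3  d5:3  d6:0  d7:0 — peak 3.

3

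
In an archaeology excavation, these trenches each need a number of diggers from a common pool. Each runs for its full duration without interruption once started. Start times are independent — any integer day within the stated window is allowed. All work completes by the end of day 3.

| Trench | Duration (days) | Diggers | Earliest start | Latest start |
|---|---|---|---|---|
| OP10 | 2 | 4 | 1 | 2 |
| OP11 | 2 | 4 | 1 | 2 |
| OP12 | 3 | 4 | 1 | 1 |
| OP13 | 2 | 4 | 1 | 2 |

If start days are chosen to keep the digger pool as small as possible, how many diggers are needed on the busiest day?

16

Schedule OP10@1, OP11@1, OP12@1, OP13@1: d1:16  d2:16  d3:4 — peak 16.
No arrangement of the 8 feasible schedules does better.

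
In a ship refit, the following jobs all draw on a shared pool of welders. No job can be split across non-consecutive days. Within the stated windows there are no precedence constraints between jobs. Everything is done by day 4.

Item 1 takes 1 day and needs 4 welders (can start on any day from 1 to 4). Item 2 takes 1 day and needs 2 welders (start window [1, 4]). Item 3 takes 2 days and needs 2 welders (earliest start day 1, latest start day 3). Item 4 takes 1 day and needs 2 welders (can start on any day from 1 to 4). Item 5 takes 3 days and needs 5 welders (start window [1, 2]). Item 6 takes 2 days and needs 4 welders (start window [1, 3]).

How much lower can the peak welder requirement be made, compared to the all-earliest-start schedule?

Early-start peak: d1:19  d2:11  d3:5  d4:0 ⇒ 19.
Leveled (Item 1@1, Item 2@1, Item 3@1, Item 4@2, Item 5@2, Item 6@3): d1:8  d2:9  d3:9  d4:9 ⇒ 9.
Reduction 19 − 9 = 10.

10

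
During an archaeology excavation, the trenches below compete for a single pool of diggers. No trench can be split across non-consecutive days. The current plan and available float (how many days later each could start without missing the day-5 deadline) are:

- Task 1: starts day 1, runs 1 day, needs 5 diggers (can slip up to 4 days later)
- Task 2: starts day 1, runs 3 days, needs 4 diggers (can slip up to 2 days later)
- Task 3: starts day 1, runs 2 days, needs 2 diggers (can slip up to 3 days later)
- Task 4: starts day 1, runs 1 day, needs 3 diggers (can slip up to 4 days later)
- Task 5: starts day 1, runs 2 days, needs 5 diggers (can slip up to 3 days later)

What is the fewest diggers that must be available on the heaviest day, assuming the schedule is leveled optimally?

Early-start (Task 1@1, Task 2@1, Task 3@1, Task 4@1, Task 5@1) gives peak 19: d1:19  d2:11  d3:4  d4:0  d5:0.
Shift Task 3→2, Task 4→2, Task 5→4.
Schedule Task 1@1, Task 2@1, Task 3@2, Task 4@2, Task 5@4: d1:9  d2:9  d3:6  d4:5  d5:5 — peak 9.

9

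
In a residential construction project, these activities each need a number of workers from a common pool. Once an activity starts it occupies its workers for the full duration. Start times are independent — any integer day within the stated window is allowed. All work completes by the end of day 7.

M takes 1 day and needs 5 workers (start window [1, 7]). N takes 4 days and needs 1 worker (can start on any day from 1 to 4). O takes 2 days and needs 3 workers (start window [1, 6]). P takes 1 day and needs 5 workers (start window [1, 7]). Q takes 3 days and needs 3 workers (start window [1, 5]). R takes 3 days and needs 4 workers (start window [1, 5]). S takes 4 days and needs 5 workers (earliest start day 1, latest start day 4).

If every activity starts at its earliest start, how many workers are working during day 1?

At early start, day 1 has: M, N, O, P, Q, R, S.
Demand: 5 + 1 + 3 + 5 + 3 + 4 + 5 = 26.

26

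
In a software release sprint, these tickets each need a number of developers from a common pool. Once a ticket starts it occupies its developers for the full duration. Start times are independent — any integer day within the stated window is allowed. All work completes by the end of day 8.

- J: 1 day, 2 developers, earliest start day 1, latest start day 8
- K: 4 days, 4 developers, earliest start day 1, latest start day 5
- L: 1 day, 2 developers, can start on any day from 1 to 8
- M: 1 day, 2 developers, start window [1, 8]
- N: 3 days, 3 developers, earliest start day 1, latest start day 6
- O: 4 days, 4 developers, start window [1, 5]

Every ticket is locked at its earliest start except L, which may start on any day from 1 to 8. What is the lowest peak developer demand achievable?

15

L@1: d1:17  d2:11  d3:11  d4:8  d5:0  d6:0  d7:0  d8:0 → peak 17
L@2: d1:15  d2:13  d3:11  d4:8  d5:0  d6:0  d7:0  d8:0 → peak 15
L@3: d1:15  d2:11  d3:13  d4:8  d5:0  d6:0  d7:0  d8:0 → peak 15
L@4: d1:15  d2:11  d3:11  d4:10  d5:0  d6:0  d7:0  d8:0 → peak 15
L@5: d1:15  d2:11  d3:11  d4:8  d5:2  d6:0  d7:0  d8:0 → peak 15
L@6: d1:15  d2:11  d3:11  d4:8  d5:0  d6:2  d7:0  d8:0 → peak 15
L@7: d1:15  d2:11  d3:11  d4:8  d5:0  d6:0  d7:2  d8:0 → peak 15
L@8: d1:15  d2:11  d3:11  d4:8  d5:0  d6:0  d7:0  d8:2 → peak 15
Best is L@2, peak 15.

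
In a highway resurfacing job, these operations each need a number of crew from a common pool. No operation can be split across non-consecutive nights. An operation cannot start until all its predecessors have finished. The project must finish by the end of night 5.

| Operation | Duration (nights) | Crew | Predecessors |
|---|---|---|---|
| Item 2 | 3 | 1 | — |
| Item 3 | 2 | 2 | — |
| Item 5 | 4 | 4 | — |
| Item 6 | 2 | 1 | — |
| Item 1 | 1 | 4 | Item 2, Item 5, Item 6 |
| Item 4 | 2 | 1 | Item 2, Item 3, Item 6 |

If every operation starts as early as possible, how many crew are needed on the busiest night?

Early-start schedule: Item 2@1, Item 3@1, Item 5@1, Item 6@1, Item 1@5, Item 4@4.
Load per night: night 1: 8, night 2: 8, night 3: 5, night 4: 5, night 5: 5.
Peak is 8.

8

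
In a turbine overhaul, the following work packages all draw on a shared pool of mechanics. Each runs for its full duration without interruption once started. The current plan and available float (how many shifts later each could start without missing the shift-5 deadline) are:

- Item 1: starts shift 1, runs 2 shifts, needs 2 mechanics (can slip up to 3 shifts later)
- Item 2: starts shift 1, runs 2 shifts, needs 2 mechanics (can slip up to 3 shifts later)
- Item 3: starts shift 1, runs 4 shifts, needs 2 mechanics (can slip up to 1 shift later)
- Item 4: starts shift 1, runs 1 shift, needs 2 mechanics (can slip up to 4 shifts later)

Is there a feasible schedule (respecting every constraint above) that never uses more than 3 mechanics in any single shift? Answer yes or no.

Total mechanic-shifts = 18; over 5 shifts the average is 18/5 > 3, so some shift must exceed 3.

no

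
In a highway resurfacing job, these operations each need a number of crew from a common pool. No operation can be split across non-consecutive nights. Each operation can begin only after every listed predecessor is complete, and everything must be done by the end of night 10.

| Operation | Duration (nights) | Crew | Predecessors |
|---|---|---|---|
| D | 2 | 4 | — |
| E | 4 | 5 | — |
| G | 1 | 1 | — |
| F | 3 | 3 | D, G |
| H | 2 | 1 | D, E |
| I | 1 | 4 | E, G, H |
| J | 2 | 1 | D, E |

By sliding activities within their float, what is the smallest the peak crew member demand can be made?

Early-start (D@1, E@1, G@1, F@3, H@5, I@7, J@5) gives peak 10: n1:10  n2:9  n3:8  n4:8  n5:5  n6:2  n7:4  n8:0  n9:0  n10:0.
Shift E→3, F→7, H→7, I→10, J→7.
Schedule D@1, E@3, G@1, F@7, H@7, I@10, J@7: n1:5  n2:4  n3:5  n4:5  n5:5  n6:5  n7:5  n8:5  n9:3  n10:4 — peak 5.
Total crew member-nights = 46 over 10 nights ⇒ peak ≥ ⌈46/10⌉ = 5, so 5 is optimal.

5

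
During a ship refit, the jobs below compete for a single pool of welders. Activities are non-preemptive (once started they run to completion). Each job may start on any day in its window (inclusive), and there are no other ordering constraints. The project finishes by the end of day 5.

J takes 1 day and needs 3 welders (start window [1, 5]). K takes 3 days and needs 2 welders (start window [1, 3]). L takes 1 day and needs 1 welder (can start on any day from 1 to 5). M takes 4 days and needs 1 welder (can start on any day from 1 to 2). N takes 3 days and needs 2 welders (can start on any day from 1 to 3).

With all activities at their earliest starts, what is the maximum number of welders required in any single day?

9

Early-start schedule: J@1, K@1, L@1, M@1, N@1.
Load per day: day 1: 9, day 2: 5, day 3: 5, day 4: 1, day 5: 0.
Peak is 9.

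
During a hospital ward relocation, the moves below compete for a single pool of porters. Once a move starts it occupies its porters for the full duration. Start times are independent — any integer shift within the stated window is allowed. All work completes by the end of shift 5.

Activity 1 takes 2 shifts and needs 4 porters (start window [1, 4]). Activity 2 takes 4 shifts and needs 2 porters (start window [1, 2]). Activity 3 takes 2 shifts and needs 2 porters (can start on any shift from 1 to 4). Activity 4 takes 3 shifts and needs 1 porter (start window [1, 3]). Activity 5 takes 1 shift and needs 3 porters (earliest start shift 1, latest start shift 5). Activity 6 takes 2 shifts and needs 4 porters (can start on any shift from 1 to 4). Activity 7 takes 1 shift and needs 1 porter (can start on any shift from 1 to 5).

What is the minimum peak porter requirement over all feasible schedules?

8

Early-start (Activity 1@1, Activity 2@1, Activity 3@1, Activity 4@1, Activity 5@1, Activity 6@1, Activity 7@1) gives peak 17: s1:17  s2:13  s3:3  s4:2  s5:0.
Shift Activity 4→3, Activity 5→3, Activity 6→4, Activity 7→3.
Schedule Activity 1@1, Activity 2@1, Activity 3@1, Activity 4@3, Activity 5@3, Activity 6@4, Activity 7@3: s1:8  s2:8  s3:7  s4:7  s5:5 — peak 8.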